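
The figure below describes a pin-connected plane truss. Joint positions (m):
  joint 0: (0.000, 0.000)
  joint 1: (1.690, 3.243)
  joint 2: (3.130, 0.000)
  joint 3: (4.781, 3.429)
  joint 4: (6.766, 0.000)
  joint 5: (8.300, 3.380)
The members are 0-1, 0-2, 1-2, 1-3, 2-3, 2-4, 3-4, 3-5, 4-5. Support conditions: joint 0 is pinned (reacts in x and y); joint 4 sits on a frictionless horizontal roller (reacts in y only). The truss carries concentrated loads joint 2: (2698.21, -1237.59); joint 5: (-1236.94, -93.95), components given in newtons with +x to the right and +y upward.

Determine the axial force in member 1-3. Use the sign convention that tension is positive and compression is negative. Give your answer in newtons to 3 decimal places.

-1188.185

N=6 nodes, M=9 members, R=3 reactions → 2N=12, M+R=12
member 0 (0-1): L=3.6569, (cx,cy)=(0.4621,0.8868)
member 1 (0-2): L=3.1300, (cx,cy)=(1.0000,0.0000)
member 2 (1-2): L=3.5483, (cx,cy)=(0.4058,-0.9140)
member 3 (1-3): L=3.0966, (cx,cy)=(0.9982,0.0601)
member 4 (2-3): L=3.8058, (cx,cy)=(0.4338,0.9010)
member 5 (2-4): L=3.6360, (cx,cy)=(1.0000,0.0000)
member 6 (3-4): L=3.9621, (cx,cy)=(0.5010,-0.8654)
member 7 (3-5): L=3.5193, (cx,cy)=(0.9999,-0.0139)
member 8 (4-5): L=3.7118, (cx,cy)=(0.4133,0.9106)
solve A·x = −loads:
  F[0-1] = -1422.7336 N (compression)
  F[0-2] = +2118.7665 N (tension)
  F[1-2] = +1302.3931 N (tension)
  F[1-3] = -1188.1852 N (compression)
  F[2-3] = +52.4600 N (tension)
  F[2-4] = -73.6582 N (compression)
  F[3-4] = +46.9450 N (tension)
  F[3-5] = -1186.9162 N (compression)
  F[4-5] = -121.3208 N (compression)
  Rx@0 = -1461.2700 N
  Ry@0 = +1261.6930 N
  Ry@4 = +69.8470 N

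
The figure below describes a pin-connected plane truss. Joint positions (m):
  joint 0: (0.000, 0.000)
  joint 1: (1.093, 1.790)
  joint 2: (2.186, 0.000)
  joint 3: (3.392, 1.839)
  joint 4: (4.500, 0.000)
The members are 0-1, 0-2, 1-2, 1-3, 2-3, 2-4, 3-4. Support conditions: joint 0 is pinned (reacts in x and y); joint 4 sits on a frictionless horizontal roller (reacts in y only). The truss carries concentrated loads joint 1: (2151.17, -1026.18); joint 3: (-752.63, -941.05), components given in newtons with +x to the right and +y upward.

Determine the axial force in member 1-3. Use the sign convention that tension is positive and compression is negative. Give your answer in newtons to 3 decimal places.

N=5 nodes, M=7 members, R=3 reactions → 2N=10, M+R=10
member 0 (0-1): L=2.0973, (cx,cy)=(0.5211,0.8535)
member 1 (0-2): L=2.1860, (cx,cy)=(1.0000,0.0000)
member 2 (1-2): L=2.0973, (cx,cy)=(0.5211,-0.8535)
member 3 (1-3): L=2.2995, (cx,cy)=(0.9998,0.0213)
member 4 (2-3): L=2.1992, (cx,cy)=(0.5484,0.8362)
member 5 (2-4): L=2.3140, (cx,cy)=(1.0000,0.0000)
member 6 (3-4): L=2.1470, (cx,cy)=(0.5161,-0.8565)
solve A·x = −loads:
  F[0-1] = -539.5933 N (compression)
  F[0-2] = +1679.7444 N (tension)
  F[1-2] = -714.2166 N (compression)
  F[1-3] = -2060.6344 N (compression)
  F[2-3] = +728.9468 N (tension)
  F[2-4] = +907.7907 N (tension)
  F[3-4] = -1759.0447 N (compression)
  Rx@0 = -1398.5400 N
  Ry@0 = +460.5269 N
  Ry@4 = +1506.7031 N

-2060.634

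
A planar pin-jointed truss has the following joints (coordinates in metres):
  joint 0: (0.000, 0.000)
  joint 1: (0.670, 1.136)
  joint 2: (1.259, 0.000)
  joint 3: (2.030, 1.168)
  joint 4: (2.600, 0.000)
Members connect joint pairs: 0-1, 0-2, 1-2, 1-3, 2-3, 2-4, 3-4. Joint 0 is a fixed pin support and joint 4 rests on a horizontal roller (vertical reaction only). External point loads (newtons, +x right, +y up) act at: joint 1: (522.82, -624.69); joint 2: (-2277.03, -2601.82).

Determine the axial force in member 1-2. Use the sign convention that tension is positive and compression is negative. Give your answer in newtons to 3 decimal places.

N=5 nodes, M=7 members, R=3 reactions → 2N=10, M+R=10
member 0 (0-1): L=1.3189, (cx,cy)=(0.5080,0.8613)
member 1 (0-2): L=1.2590, (cx,cy)=(1.0000,0.0000)
member 2 (1-2): L=1.2796, (cx,cy)=(0.4603,-0.8878)
member 3 (1-3): L=1.3604, (cx,cy)=(0.9997,0.0235)
member 4 (2-3): L=1.3995, (cx,cy)=(0.5509,0.8346)
member 5 (2-4): L=1.3410, (cx,cy)=(1.0000,0.0000)
member 6 (3-4): L=1.2997, (cx,cy)=(0.4386,-0.8987)
solve A·x = −loads:
  F[0-1] = -1831.1033 N (compression)
  F[0-2] = -823.9841 N (compression)
  F[1-2] = +1021.9705 N (tension)
  F[1-3] = -1923.9855 N (compression)
  F[2-3] = +2030.4456 N (tension)
  F[2-4] = +804.8767 N (tension)
  F[3-4] = -1835.2079 N (compression)
  Rx@0 = +1754.2100 N
  Ry@0 = +1577.2188 N
  Ry@4 = +1649.2912 N

1021.971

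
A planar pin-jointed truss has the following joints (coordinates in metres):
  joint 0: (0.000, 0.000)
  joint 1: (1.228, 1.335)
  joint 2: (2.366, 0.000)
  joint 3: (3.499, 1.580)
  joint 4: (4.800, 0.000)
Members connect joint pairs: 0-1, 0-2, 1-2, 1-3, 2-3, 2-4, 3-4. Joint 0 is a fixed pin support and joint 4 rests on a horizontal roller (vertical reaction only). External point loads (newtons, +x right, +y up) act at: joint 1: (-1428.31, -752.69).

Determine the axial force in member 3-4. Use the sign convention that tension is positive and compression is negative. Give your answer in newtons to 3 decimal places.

N=5 nodes, M=7 members, R=3 reactions → 2N=10, M+R=10
member 0 (0-1): L=1.8139, (cx,cy)=(0.6770,0.7360)
member 1 (0-2): L=2.3660, (cx,cy)=(1.0000,0.0000)
member 2 (1-2): L=1.7542, (cx,cy)=(0.6487,-0.7610)
member 3 (1-3): L=2.2842, (cx,cy)=(0.9942,0.1073)
member 4 (2-3): L=1.9442, (cx,cy)=(0.5827,0.8127)
member 5 (2-4): L=2.4340, (cx,cy)=(1.0000,0.0000)
member 6 (3-4): L=2.0467, (cx,cy)=(0.6357,-0.7720)
solve A·x = −loads:
  F[0-1] = -1300.8068 N (compression)
  F[0-2] = -547.6679 N (compression)
  F[1-2] = +317.4078 N (tension)
  F[1-3] = +343.7411 N (tension)
  F[2-3] = -297.2419 N (compression)
  F[2-4] = -168.5417 N (compression)
  F[3-4] = +265.1461 N (tension)
  Rx@0 = +1428.3100 N
  Ry@0 = +957.3755 N
  Ry@4 = -204.6855 N

265.146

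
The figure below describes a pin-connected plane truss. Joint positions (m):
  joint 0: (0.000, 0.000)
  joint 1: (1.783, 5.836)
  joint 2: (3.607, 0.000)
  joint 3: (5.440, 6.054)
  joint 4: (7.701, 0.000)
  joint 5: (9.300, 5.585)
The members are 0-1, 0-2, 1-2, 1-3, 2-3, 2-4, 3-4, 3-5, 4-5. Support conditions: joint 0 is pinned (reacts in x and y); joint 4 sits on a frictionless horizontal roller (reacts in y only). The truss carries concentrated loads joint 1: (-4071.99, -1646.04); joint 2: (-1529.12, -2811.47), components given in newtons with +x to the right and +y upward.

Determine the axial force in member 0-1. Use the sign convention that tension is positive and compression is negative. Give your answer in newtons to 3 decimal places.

N=6 nodes, M=9 members, R=3 reactions → 2N=12, M+R=12
member 0 (0-1): L=6.1023, (cx,cy)=(0.2922,0.9564)
member 1 (0-2): L=3.6070, (cx,cy)=(1.0000,0.0000)
member 2 (1-2): L=6.1144, (cx,cy)=(0.2983,-0.9545)
member 3 (1-3): L=3.6635, (cx,cy)=(0.9982,0.0595)
member 4 (2-3): L=6.3254, (cx,cy)=(0.2898,0.9571)
member 5 (2-4): L=4.0940, (cx,cy)=(1.0000,0.0000)
member 6 (3-4): L=6.4624, (cx,cy)=(0.3499,-0.9368)
member 7 (3-5): L=3.8884, (cx,cy)=(0.9927,-0.1206)
member 8 (4-5): L=5.8094, (cx,cy)=(0.2752,0.9614)
solve A·x = −loads:
  F[0-1] = -6112.1401 N (compression)
  F[0-2] = -3815.2329 N (compression)
  F[1-2] = +4459.3989 N (tension)
  F[1-3] = +957.5164 N (tension)
  F[2-3] = -1509.6613 N (compression)
  F[2-4] = -518.3445 N (compression)
  F[3-4] = +1481.5421 N (tension)
  F[3-5] = +0.0000 N (tension)
  F[4-5] = -0.0000 N (compression)
  Rx@0 = +5601.1100 N
  Ry@0 = +5845.4170 N
  Ry@4 = -1387.9070 N

-6112.140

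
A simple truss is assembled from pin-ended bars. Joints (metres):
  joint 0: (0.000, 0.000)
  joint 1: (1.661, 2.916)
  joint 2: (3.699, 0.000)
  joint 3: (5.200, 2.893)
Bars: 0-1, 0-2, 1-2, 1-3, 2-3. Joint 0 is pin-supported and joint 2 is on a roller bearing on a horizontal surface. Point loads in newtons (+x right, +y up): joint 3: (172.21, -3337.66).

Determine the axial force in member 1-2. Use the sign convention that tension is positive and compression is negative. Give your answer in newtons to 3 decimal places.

N=4 nodes, M=5 members, R=3 reactions → 2N=8, M+R=8
member 0 (0-1): L=3.3559, (cx,cy)=(0.4950,0.8689)
member 1 (0-2): L=3.6990, (cx,cy)=(1.0000,0.0000)
member 2 (1-2): L=3.5576, (cx,cy)=(0.5729,-0.8197)
member 3 (1-3): L=3.5391, (cx,cy)=(1.0000,-0.0065)
member 4 (2-3): L=3.2592, (cx,cy)=(0.4605,0.8876)
solve A·x = −loads:
  F[0-1] = +1713.6884 N (tension)
  F[0-2] = -675.9820 N (compression)
  F[1-2] = -1831.7376 N (compression)
  F[1-3] = +1897.5585 N (tension)
  F[2-3] = -3746.2642 N (compression)
  Rx@0 = -172.2100 N
  Ry@0 = -1489.0595 N
  Ry@2 = +4826.7195 N

-1831.738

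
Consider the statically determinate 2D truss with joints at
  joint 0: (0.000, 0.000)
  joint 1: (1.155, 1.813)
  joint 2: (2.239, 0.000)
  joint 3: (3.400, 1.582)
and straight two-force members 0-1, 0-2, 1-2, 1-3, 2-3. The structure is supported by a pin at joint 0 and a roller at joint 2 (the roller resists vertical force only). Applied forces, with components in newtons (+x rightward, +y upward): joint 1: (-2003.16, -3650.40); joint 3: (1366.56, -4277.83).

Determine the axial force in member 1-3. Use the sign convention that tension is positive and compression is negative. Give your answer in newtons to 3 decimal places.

4211.729

N=4 nodes, M=5 members, R=3 reactions → 2N=8, M+R=8
member 0 (0-1): L=2.1496, (cx,cy)=(0.5373,0.8434)
member 1 (0-2): L=2.2390, (cx,cy)=(1.0000,0.0000)
member 2 (1-2): L=2.1124, (cx,cy)=(0.5132,-0.8583)
member 3 (1-3): L=2.2569, (cx,cy)=(0.9947,-0.1024)
member 4 (2-3): L=1.9623, (cx,cy)=(0.5917,0.8062)
solve A·x = −loads:
  F[0-1] = -243.7590 N (compression)
  F[0-2] = -505.6291 N (compression)
  F[1-2] = -4515.8706 N (compression)
  F[1-3] = +4211.7294 N (tension)
  F[2-3] = -4771.4784 N (compression)
  Rx@0 = +636.6000 N
  Ry@0 = +205.5847 N
  Ry@2 = +7722.6453 N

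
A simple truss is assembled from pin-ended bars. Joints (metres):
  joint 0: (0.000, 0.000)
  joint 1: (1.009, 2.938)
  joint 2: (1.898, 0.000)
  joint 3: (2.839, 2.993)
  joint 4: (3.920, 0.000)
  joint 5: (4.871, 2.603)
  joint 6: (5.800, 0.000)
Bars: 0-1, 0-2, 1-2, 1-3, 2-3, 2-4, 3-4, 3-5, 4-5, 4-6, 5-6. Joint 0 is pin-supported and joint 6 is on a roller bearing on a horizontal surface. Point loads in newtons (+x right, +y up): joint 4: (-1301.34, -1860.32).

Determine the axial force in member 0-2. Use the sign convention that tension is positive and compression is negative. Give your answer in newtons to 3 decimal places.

N=7 nodes, M=11 members, R=3 reactions → 2N=14, M+R=14
member 0 (0-1): L=3.1064, (cx,cy)=(0.3248,0.9458)
member 1 (0-2): L=1.8980, (cx,cy)=(1.0000,0.0000)
member 2 (1-2): L=3.0696, (cx,cy)=(0.2896,-0.9571)
member 3 (1-3): L=1.8308, (cx,cy)=(0.9995,0.0300)
member 4 (2-3): L=3.1374, (cx,cy)=(0.2999,0.9540)
member 5 (2-4): L=2.0220, (cx,cy)=(1.0000,0.0000)
member 6 (3-4): L=3.1822, (cx,cy)=(0.3397,-0.9405)
member 7 (3-5): L=2.0691, (cx,cy)=(0.9821,-0.1885)
member 8 (4-5): L=2.7713, (cx,cy)=(0.3432,0.9393)
member 9 (4-6): L=1.8800, (cx,cy)=(1.0000,0.0000)
member 10 (5-6): L=2.7638, (cx,cy)=(0.3361,-0.9418)
solve A·x = −loads:
  F[0-1] = -637.5697 N (compression)
  F[0-2] = -1094.2511 N (compression)
  F[1-2] = +617.8790 N (tension)
  F[1-3] = -386.2125 N (compression)
  F[2-3] = -619.9385 N (compression)
  F[2-4] = -729.3661 N (compression)
  F[3-4] = +814.2913 N (tension)
  F[3-5] = -864.0757 N (compression)
  F[4-5] = +1165.2070 N (tension)
  F[4-6] = +448.7322 N (tension)
  F[5-6] = -1334.9957 N (compression)
  Rx@0 = +1301.3400 N
  Ry@0 = +603.0003 N
  Ry@6 = +1257.3197 N

-1094.251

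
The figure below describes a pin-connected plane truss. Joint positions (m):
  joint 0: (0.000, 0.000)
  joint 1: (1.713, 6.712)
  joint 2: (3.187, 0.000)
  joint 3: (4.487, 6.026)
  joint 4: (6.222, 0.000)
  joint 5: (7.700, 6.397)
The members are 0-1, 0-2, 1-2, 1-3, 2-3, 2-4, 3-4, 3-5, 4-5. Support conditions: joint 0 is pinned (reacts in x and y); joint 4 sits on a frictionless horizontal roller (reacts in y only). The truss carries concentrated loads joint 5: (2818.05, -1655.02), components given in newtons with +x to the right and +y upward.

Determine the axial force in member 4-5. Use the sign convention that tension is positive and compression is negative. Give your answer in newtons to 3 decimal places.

-2088.301

N=6 nodes, M=9 members, R=3 reactions → 2N=12, M+R=12
member 0 (0-1): L=6.9271, (cx,cy)=(0.2473,0.9689)
member 1 (0-2): L=3.1870, (cx,cy)=(1.0000,0.0000)
member 2 (1-2): L=6.8719, (cx,cy)=(0.2145,-0.9767)
member 3 (1-3): L=2.8576, (cx,cy)=(0.9708,-0.2401)
member 4 (2-3): L=6.1646, (cx,cy)=(0.2109,0.9775)
member 5 (2-4): L=3.0350, (cx,cy)=(1.0000,0.0000)
member 6 (3-4): L=6.2708, (cx,cy)=(0.2767,-0.9610)
member 7 (3-5): L=3.2343, (cx,cy)=(0.9934,0.1147)
member 8 (4-5): L=6.5655, (cx,cy)=(0.2251,0.9743)
solve A·x = −loads:
  F[0-1] = +3395.9214 N (tension)
  F[0-2] = +1978.2791 N (tension)
  F[1-2] = -3787.1546 N (compression)
  F[1-3] = +1701.8657 N (tension)
  F[2-3] = +3784.1061 N (tension)
  F[2-4] = +367.9582 N (tension)
  F[3-4] = -3029.0183 N (compression)
  F[3-5] = +3310.0064 N (tension)
  F[4-5] = -2088.3007 N (compression)
  Rx@0 = -2818.0500 N
  Ry@0 = -3290.4509 N
  Ry@4 = +4945.4709 N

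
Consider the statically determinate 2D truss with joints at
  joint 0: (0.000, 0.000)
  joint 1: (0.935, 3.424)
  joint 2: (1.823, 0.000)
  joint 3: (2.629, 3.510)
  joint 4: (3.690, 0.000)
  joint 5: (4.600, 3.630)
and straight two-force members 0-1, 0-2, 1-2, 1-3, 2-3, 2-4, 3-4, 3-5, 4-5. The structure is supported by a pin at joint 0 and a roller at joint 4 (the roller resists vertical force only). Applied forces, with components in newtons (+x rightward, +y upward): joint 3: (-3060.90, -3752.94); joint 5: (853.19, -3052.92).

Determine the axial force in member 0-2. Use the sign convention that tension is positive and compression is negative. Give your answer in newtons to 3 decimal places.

-1552.751

N=6 nodes, M=9 members, R=3 reactions → 2N=12, M+R=12
member 0 (0-1): L=3.5494, (cx,cy)=(0.2634,0.9647)
member 1 (0-2): L=1.8230, (cx,cy)=(1.0000,0.0000)
member 2 (1-2): L=3.5373, (cx,cy)=(0.2510,-0.9680)
member 3 (1-3): L=1.6962, (cx,cy)=(0.9987,0.0507)
member 4 (2-3): L=3.6014, (cx,cy)=(0.2238,0.9746)
member 5 (2-4): L=1.8670, (cx,cy)=(1.0000,0.0000)
member 6 (3-4): L=3.6669, (cx,cy)=(0.2893,-0.9572)
member 7 (3-5): L=1.9746, (cx,cy)=(0.9982,0.0608)
member 8 (4-5): L=3.7423, (cx,cy)=(0.2432,0.9700)
solve A·x = −loads:
  F[0-1] = -2486.2980 N (compression)
  F[0-2] = -1552.7512 N (compression)
  F[1-2] = +2411.7246 N (tension)
  F[1-3] = -1262.0229 N (compression)
  F[2-3] = -2395.2508 N (compression)
  F[2-4] = -411.2416 N (compression)
  F[3-4] = -1310.4486 N (compression)
  F[3-5] = +1646.6517 N (tension)
  F[4-5] = -3250.5524 N (compression)
  Rx@0 = +2207.7100 N
  Ry@0 = +2398.4801 N
  Ry@4 = +4407.3799 N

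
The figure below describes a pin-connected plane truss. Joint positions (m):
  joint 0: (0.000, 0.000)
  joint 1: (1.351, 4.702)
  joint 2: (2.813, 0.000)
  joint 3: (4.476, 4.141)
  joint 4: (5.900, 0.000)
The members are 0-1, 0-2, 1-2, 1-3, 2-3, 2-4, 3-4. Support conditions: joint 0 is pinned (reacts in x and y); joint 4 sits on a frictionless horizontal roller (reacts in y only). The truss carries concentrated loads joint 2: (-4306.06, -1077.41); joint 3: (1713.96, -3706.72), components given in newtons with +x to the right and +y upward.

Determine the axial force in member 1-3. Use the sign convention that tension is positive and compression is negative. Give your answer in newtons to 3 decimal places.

-164.411

N=5 nodes, M=7 members, R=3 reactions → 2N=10, M+R=10
member 0 (0-1): L=4.8922, (cx,cy)=(0.2762,0.9611)
member 1 (0-2): L=2.8130, (cx,cy)=(1.0000,0.0000)
member 2 (1-2): L=4.9240, (cx,cy)=(0.2969,-0.9549)
member 3 (1-3): L=3.1750, (cx,cy)=(0.9843,-0.1767)
member 4 (2-3): L=4.4624, (cx,cy)=(0.3727,0.9280)
member 5 (2-4): L=3.0870, (cx,cy)=(1.0000,0.0000)
member 6 (3-4): L=4.3790, (cx,cy)=(0.3252,-0.9456)
solve A·x = −loads:
  F[0-1] = -265.7272 N (compression)
  F[0-2] = -2518.7190 N (compression)
  F[1-2] = +297.8774 N (tension)
  F[1-3] = -164.4108 N (compression)
  F[2-3] = +854.5199 N (tension)
  F[2-4] = +1557.3339 N (tension)
  F[3-4] = -4789.0226 N (compression)
  Rx@0 = +2592.1000 N
  Ry@0 = +255.3942 N
  Ry@4 = +4528.7358 N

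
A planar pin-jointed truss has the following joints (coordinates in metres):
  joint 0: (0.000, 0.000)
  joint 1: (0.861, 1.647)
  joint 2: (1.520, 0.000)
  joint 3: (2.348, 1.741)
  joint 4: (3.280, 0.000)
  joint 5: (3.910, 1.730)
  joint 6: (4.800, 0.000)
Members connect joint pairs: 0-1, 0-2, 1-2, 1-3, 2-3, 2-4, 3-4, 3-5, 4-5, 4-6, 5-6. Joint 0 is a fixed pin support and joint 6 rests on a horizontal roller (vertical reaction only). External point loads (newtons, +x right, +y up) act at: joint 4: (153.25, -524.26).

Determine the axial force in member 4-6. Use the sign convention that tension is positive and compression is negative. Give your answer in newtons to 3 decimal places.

184.299

N=7 nodes, M=11 members, R=3 reactions → 2N=14, M+R=14
member 0 (0-1): L=1.8585, (cx,cy)=(0.4633,0.8862)
member 1 (0-2): L=1.5200, (cx,cy)=(1.0000,0.0000)
member 2 (1-2): L=1.7739, (cx,cy)=(0.3715,-0.9284)
member 3 (1-3): L=1.4900, (cx,cy)=(0.9980,0.0631)
member 4 (2-3): L=1.9279, (cx,cy)=(0.4295,0.9031)
member 5 (2-4): L=1.7600, (cx,cy)=(1.0000,0.0000)
member 6 (3-4): L=1.9748, (cx,cy)=(0.4720,-0.8816)
member 7 (3-5): L=1.5620, (cx,cy)=(1.0000,-0.0070)
member 8 (4-5): L=1.8411, (cx,cy)=(0.3422,0.9396)
member 9 (4-6): L=1.5200, (cx,cy)=(1.0000,0.0000)
member 10 (5-6): L=1.9455, (cx,cy)=(0.4575,-0.8892)
solve A·x = −loads:
  F[0-1] = -187.3321 N (compression)
  F[0-2] = +240.0378 N (tension)
  F[1-2] = +168.6373 N (tension)
  F[1-3] = -149.7328 N (compression)
  F[2-3] = -173.3742 N (compression)
  F[2-4] = +377.1471 N (tension)
  F[3-4] = +190.8147 N (tension)
  F[3-5] = -313.9607 N (compression)
  F[4-5] = +378.9062 N (tension)
  F[4-6] = +184.2991 N (tension)
  F[5-6] = -402.8712 N (compression)
  Rx@0 = -153.2500 N
  Ry@0 = +166.0157 N
  Ry@6 = +358.2443 N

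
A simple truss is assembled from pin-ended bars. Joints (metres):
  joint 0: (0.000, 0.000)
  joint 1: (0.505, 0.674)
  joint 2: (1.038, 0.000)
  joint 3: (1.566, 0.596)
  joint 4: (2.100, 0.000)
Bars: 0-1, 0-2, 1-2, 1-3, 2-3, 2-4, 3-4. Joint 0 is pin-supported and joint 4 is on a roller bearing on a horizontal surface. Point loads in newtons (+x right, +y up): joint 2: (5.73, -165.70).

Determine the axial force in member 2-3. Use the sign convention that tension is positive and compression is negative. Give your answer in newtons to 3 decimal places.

95.963

N=5 nodes, M=7 members, R=3 reactions → 2N=10, M+R=10
member 0 (0-1): L=0.8422, (cx,cy)=(0.5996,0.8003)
member 1 (0-2): L=1.0380, (cx,cy)=(1.0000,0.0000)
member 2 (1-2): L=0.8593, (cx,cy)=(0.6203,-0.7844)
member 3 (1-3): L=1.0639, (cx,cy)=(0.9973,-0.0733)
member 4 (2-3): L=0.7962, (cx,cy)=(0.6631,0.7485)
member 5 (2-4): L=1.0620, (cx,cy)=(1.0000,0.0000)
member 6 (3-4): L=0.8002, (cx,cy)=(0.6673,-0.7448)
solve A·x = −loads:
  F[0-1] = -104.7088 N (compression)
  F[0-2] = +68.5155 N (tension)
  F[1-2] = +119.6745 N (tension)
  F[1-3] = -137.3876 N (compression)
  F[2-3] = +95.9634 N (tension)
  F[2-4] = +73.3830 N (tension)
  F[3-4] = -109.9691 N (compression)
  Rx@0 = -5.7300 N
  Ry@0 = +83.7969 N
  Ry@4 = +81.9031 N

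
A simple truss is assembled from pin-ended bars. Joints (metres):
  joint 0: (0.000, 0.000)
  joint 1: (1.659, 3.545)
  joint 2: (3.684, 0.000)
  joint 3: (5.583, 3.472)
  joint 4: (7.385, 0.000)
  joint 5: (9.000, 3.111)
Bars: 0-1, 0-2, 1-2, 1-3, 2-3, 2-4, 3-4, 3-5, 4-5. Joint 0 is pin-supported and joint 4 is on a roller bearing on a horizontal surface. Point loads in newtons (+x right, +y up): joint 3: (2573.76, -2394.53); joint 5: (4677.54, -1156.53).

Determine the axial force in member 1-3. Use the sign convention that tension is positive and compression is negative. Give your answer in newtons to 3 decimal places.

2993.158

N=6 nodes, M=9 members, R=3 reactions → 2N=12, M+R=12
member 0 (0-1): L=3.9140, (cx,cy)=(0.4239,0.9057)
member 1 (0-2): L=3.6840, (cx,cy)=(1.0000,0.0000)
member 2 (1-2): L=4.0826, (cx,cy)=(0.4960,-0.8683)
member 3 (1-3): L=3.9247, (cx,cy)=(0.9998,-0.0186)
member 4 (2-3): L=3.9574, (cx,cy)=(0.4799,0.8773)
member 5 (2-4): L=3.7010, (cx,cy)=(1.0000,0.0000)
member 6 (3-4): L=3.9118, (cx,cy)=(0.4607,-0.8876)
member 7 (3-5): L=3.4360, (cx,cy)=(0.9945,-0.1051)
member 8 (4-5): L=3.5052, (cx,cy)=(0.4607,0.8875)
solve A·x = −loads:
  F[0-1] = +3145.6799 N (tension)
  F[0-2] = +5917.9586 N (tension)
  F[1-2] = -3345.3124 N (compression)
  F[1-3] = +2993.1577 N (tension)
  F[2-3] = +3310.8961 N (tension)
  F[2-4] = +2669.8903 N (tension)
  F[3-4] = -6503.4001 N (compression)
  F[3-5] = +5031.3544 N (tension)
  F[4-5] = -707.4862 N (compression)
  Rx@0 = -7251.3000 N
  Ry@0 = -2849.1232 N
  Ry@4 = +6400.1832 N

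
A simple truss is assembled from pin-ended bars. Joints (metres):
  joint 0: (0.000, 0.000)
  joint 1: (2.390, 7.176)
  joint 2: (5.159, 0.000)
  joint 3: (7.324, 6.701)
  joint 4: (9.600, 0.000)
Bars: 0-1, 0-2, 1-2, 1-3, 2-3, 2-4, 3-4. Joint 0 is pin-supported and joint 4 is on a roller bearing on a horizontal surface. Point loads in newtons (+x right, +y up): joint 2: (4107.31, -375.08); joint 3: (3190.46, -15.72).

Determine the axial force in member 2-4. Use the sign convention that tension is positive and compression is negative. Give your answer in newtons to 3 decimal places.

828.941

N=5 nodes, M=7 members, R=3 reactions → 2N=10, M+R=10
member 0 (0-1): L=7.5635, (cx,cy)=(0.3160,0.9488)
member 1 (0-2): L=5.1590, (cx,cy)=(1.0000,0.0000)
member 2 (1-2): L=7.6917, (cx,cy)=(0.3600,-0.9330)
member 3 (1-3): L=4.9568, (cx,cy)=(0.9954,-0.0958)
member 4 (2-3): L=7.0421, (cx,cy)=(0.3074,0.9516)
member 5 (2-4): L=4.4410, (cx,cy)=(1.0000,0.0000)
member 6 (3-4): L=7.0770, (cx,cy)=(0.3216,-0.9469)
solve A·x = −loads:
  F[0-1] = +2160.4636 N (tension)
  F[0-2] = +6615.0856 N (tension)
  F[1-2] = -2355.0036 N (compression)
  F[1-3] = +1537.5573 N (tension)
  F[2-3] = +2703.1044 N (tension)
  F[2-4] = +828.9405 N (tension)
  F[3-4] = -2577.5007 N (compression)
  Rx@0 = -7297.7700 N
  Ry@0 = -2049.7670 N
  Ry@4 = +2440.5670 N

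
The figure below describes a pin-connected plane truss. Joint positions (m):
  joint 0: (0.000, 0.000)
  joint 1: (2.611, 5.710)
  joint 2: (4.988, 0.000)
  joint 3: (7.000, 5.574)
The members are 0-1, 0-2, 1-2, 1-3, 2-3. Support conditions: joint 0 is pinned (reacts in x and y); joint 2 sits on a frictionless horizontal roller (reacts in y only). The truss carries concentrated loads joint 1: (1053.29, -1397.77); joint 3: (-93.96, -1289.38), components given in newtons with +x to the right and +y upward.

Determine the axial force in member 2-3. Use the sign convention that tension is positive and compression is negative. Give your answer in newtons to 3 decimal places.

-1358.706

N=4 nodes, M=5 members, R=3 reactions → 2N=8, M+R=8
member 0 (0-1): L=6.2786, (cx,cy)=(0.4159,0.9094)
member 1 (0-2): L=4.9880, (cx,cy)=(1.0000,0.0000)
member 2 (1-2): L=6.1850, (cx,cy)=(0.3843,-0.9232)
member 3 (1-3): L=4.3911, (cx,cy)=(0.9995,-0.0310)
member 4 (2-3): L=5.9260, (cx,cy)=(0.3395,0.9406)
solve A·x = −loads:
  F[0-1] = +1049.8302 N (tension)
  F[0-2] = +522.7541 N (tension)
  F[1-2] = -2560.5484 N (compression)
  F[1-3] = +367.5242 N (tension)
  F[2-3] = -1358.7059 N (compression)
  Rx@0 = -959.3300 N
  Ry@0 = -954.7486 N
  Ry@2 = +3641.8986 N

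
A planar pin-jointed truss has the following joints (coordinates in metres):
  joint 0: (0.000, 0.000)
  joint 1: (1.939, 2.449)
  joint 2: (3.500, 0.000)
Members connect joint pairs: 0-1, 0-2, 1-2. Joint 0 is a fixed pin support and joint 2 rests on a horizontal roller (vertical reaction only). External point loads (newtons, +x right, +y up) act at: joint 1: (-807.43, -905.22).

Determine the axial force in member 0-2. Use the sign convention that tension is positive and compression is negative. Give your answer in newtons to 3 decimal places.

N=3 nodes, M=3 members, R=3 reactions → 2N=6, M+R=6
member 0 (0-1): L=3.1237, (cx,cy)=(0.6207,0.7840)
member 1 (0-2): L=3.5000, (cx,cy)=(1.0000,0.0000)
member 2 (1-2): L=2.9042, (cx,cy)=(0.5375,-0.8433)
solve A·x = −loads:
  F[0-1] = -1235.5637 N (compression)
  F[0-2] = -40.4613 N (compression)
  F[1-2] = +75.2770 N (tension)
  Rx@0 = +807.4300 N
  Ry@0 = +968.6984 N
  Ry@2 = -63.4784 N

-40.461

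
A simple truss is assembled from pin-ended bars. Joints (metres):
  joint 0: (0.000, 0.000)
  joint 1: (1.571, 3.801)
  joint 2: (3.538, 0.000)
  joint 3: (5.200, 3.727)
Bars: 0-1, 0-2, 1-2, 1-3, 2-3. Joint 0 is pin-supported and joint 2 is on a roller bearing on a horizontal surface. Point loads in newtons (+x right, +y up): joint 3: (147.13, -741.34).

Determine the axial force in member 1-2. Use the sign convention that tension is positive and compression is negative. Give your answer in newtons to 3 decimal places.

N=4 nodes, M=5 members, R=3 reactions → 2N=8, M+R=8
member 0 (0-1): L=4.1129, (cx,cy)=(0.3820,0.9242)
member 1 (0-2): L=3.5380, (cx,cy)=(1.0000,0.0000)
member 2 (1-2): L=4.2798, (cx,cy)=(0.4596,-0.8881)
member 3 (1-3): L=3.6298, (cx,cy)=(0.9998,-0.0204)
member 4 (2-3): L=4.0808, (cx,cy)=(0.4073,0.9133)
solve A·x = −loads:
  F[0-1] = +544.5289 N (tension)
  F[0-2] = -60.8650 N (compression)
  F[1-2] = -577.5003 N (compression)
  F[1-3] = +473.5131 N (tension)
  F[2-3] = -801.1409 N (compression)
  Rx@0 = -147.1300 N
  Ry@0 = -503.2393 N
  Ry@2 = +1244.5793 N

-577.500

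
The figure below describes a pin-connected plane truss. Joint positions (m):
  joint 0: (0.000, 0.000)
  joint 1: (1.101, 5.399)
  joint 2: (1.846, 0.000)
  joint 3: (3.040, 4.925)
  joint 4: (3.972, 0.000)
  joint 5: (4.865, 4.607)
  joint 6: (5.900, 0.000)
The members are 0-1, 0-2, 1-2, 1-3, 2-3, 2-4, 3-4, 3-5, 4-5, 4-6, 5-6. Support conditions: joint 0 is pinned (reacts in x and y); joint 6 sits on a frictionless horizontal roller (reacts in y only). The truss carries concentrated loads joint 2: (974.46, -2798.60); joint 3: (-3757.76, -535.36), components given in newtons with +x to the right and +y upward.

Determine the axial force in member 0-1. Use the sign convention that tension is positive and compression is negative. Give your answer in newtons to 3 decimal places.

N=7 nodes, M=11 members, R=3 reactions → 2N=14, M+R=14
member 0 (0-1): L=5.5101, (cx,cy)=(0.1998,0.9798)
member 1 (0-2): L=1.8460, (cx,cy)=(1.0000,0.0000)
member 2 (1-2): L=5.4502, (cx,cy)=(0.1367,-0.9906)
member 3 (1-3): L=1.9961, (cx,cy)=(0.9714,-0.2375)
member 4 (2-3): L=5.0677, (cx,cy)=(0.2356,0.9718)
member 5 (2-4): L=2.1260, (cx,cy)=(1.0000,0.0000)
member 6 (3-4): L=5.0124, (cx,cy)=(0.1859,-0.9826)
member 7 (3-5): L=1.8525, (cx,cy)=(0.9852,-0.1717)
member 8 (4-5): L=4.6927, (cx,cy)=(0.1903,0.9817)
member 9 (4-6): L=1.9280, (cx,cy)=(1.0000,0.0000)
member 10 (5-6): L=4.7218, (cx,cy)=(0.2192,-0.9757)
solve A·x = −loads:
  F[0-1] = -5428.7349 N (compression)
  F[0-2] = -1698.5615 N (compression)
  F[1-2] = +5834.1420 N (tension)
  F[1-3] = -1937.6501 N (compression)
  F[2-3] = -3067.1270 N (compression)
  F[2-4] = -1152.8837 N (compression)
  F[3-4] = +1878.0076 N (tension)
  F[3-5] = +815.7993 N (tension)
  F[4-5] = -1879.6033 N (compression)
  F[4-6] = -446.0133 N (compression)
  F[5-6] = +2034.7815 N (tension)
  Rx@0 = +2783.3000 N
  Ry@0 = +5319.2580 N
  Ry@6 = -1985.2980 N

-5428.735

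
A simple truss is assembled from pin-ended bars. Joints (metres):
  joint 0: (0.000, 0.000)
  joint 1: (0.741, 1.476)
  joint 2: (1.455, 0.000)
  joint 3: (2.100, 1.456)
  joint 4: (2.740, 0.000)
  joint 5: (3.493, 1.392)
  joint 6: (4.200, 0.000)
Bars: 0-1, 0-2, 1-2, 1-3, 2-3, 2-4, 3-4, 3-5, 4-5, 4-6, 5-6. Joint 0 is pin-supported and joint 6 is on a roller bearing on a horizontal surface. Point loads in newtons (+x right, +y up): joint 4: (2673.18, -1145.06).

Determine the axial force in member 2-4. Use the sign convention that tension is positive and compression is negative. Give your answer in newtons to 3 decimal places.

N=7 nodes, M=11 members, R=3 reactions → 2N=14, M+R=14
member 0 (0-1): L=1.6516, (cx,cy)=(0.4487,0.8937)
member 1 (0-2): L=1.4550, (cx,cy)=(1.0000,0.0000)
member 2 (1-2): L=1.6396, (cx,cy)=(0.4355,-0.9002)
member 3 (1-3): L=1.3591, (cx,cy)=(0.9999,-0.0147)
member 4 (2-3): L=1.5925, (cx,cy)=(0.4050,0.9143)
member 5 (2-4): L=1.2850, (cx,cy)=(1.0000,0.0000)
member 6 (3-4): L=1.5905, (cx,cy)=(0.4024,-0.9155)
member 7 (3-5): L=1.3945, (cx,cy)=(0.9989,-0.0459)
member 8 (4-5): L=1.5826, (cx,cy)=(0.4758,0.8796)
member 9 (4-6): L=1.4600, (cx,cy)=(1.0000,0.0000)
member 10 (5-6): L=1.5613, (cx,cy)=(0.4528,-0.8916)
solve A·x = −loads:
  F[0-1] = -445.3899 N (compression)
  F[0-2] = +2873.0114 N (tension)
  F[1-2] = +448.6316 N (tension)
  F[1-3] = -395.2376 N (compression)
  F[2-3] = -441.7143 N (compression)
  F[2-4] = +3247.2829 N (tension)
  F[3-4] = +473.1693 N (tension)
  F[3-5] = -765.3134 N (compression)
  F[4-5] = +809.3748 N (tension)
  F[4-6] = +379.4108 N (tension)
  F[5-6] = -837.8451 N (compression)
  Rx@0 = -2673.1800 N
  Ry@0 = +398.0447 N
  Ry@6 = +747.0153 N

3247.283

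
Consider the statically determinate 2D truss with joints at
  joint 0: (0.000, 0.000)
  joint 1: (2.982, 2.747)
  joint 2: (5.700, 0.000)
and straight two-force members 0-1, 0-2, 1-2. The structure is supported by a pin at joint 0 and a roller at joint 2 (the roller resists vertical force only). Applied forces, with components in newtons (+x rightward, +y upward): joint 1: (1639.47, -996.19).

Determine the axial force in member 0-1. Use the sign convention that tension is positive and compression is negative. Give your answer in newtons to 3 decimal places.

465.047

N=3 nodes, M=3 members, R=3 reactions → 2N=6, M+R=6
member 0 (0-1): L=4.0544, (cx,cy)=(0.7355,0.6775)
member 1 (0-2): L=5.7000, (cx,cy)=(1.0000,0.0000)
member 2 (1-2): L=3.8644, (cx,cy)=(0.7033,-0.7108)
solve A·x = −loads:
  F[0-1] = +465.0469 N (tension)
  F[0-2] = +1297.4311 N (tension)
  F[1-2] = -1844.6591 N (compression)
  Rx@0 = -1639.4700 N
  Ry@0 = -315.0842 N
  Ry@2 = +1311.2742 N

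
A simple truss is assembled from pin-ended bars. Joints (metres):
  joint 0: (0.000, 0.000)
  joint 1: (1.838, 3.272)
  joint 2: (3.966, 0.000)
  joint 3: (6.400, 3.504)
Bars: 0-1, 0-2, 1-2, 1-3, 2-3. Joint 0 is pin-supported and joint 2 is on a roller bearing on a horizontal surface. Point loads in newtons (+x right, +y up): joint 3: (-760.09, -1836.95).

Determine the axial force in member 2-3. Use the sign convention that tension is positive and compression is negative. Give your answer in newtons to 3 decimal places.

-2269.762

N=4 nodes, M=5 members, R=3 reactions → 2N=8, M+R=8
member 0 (0-1): L=3.7529, (cx,cy)=(0.4898,0.8719)
member 1 (0-2): L=3.9660, (cx,cy)=(1.0000,0.0000)
member 2 (1-2): L=3.9031, (cx,cy)=(0.5452,-0.8383)
member 3 (1-3): L=4.5679, (cx,cy)=(0.9987,0.0508)
member 4 (2-3): L=4.2664, (cx,cy)=(0.5705,0.8213)
solve A·x = −loads:
  F[0-1] = +522.8129 N (tension)
  F[0-2] = -1016.1403 N (compression)
  F[1-2] = -511.2971 N (compression)
  F[1-3] = +535.5029 N (tension)
  F[2-3] = -2269.7616 N (compression)
  Rx@0 = +760.0900 N
  Ry@0 = -455.8197 N
  Ry@2 = +2292.7697 N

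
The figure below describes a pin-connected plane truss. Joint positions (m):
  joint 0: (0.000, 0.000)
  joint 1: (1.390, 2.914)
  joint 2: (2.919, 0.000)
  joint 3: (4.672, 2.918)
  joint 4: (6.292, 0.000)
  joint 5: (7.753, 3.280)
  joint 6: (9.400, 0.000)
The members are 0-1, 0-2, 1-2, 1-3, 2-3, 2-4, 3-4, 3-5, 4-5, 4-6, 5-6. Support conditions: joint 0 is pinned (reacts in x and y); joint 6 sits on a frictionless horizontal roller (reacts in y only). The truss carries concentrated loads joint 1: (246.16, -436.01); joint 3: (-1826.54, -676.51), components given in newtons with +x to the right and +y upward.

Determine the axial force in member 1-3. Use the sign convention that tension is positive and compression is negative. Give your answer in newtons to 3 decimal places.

-1221.167

N=7 nodes, M=11 members, R=3 reactions → 2N=14, M+R=14
member 0 (0-1): L=3.2285, (cx,cy)=(0.4305,0.9026)
member 1 (0-2): L=2.9190, (cx,cy)=(1.0000,0.0000)
member 2 (1-2): L=3.2908, (cx,cy)=(0.4646,-0.8855)
member 3 (1-3): L=3.2820, (cx,cy)=(1.0000,0.0012)
member 4 (2-3): L=3.4041, (cx,cy)=(0.5150,0.8572)
member 5 (2-4): L=3.3730, (cx,cy)=(1.0000,0.0000)
member 6 (3-4): L=3.3375, (cx,cy)=(0.4854,-0.8743)
member 7 (3-5): L=3.1022, (cx,cy)=(0.9932,0.1167)
member 8 (4-5): L=3.5907, (cx,cy)=(0.4069,0.9135)
member 9 (4-6): L=3.1080, (cx,cy)=(1.0000,0.0000)
member 10 (5-6): L=3.6703, (cx,cy)=(0.4487,-0.8937)
solve A·x = −loads:
  F[0-1] = -1332.3022 N (compression)
  F[0-2] = -1006.7778 N (compression)
  F[1-2] = +863.9181 N (tension)
  F[1-3] = -1221.1666 N (compression)
  F[2-3] = -892.4361 N (compression)
  F[2-4] = -145.7957 N (compression)
  F[3-4] = +115.0093 N (tension)
  F[3-5] = +90.5904 N (tension)
  F[4-5] = -110.0765 N (compression)
  F[4-6] = -45.1827 N (compression)
  F[5-6] = +100.6883 N (tension)
  Rx@0 = +1580.3800 N
  Ry@0 = +1202.5014 N
  Ry@6 = -89.9814 N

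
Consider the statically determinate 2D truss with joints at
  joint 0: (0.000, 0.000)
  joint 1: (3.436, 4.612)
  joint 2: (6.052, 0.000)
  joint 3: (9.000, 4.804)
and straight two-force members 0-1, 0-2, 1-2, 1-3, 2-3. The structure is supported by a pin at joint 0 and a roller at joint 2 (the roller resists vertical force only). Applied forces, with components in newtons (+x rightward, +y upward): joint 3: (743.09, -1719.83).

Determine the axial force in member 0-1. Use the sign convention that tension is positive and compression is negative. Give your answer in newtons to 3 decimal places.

1780.243

N=4 nodes, M=5 members, R=3 reactions → 2N=8, M+R=8
member 0 (0-1): L=5.7512, (cx,cy)=(0.5974,0.8019)
member 1 (0-2): L=6.0520, (cx,cy)=(1.0000,0.0000)
member 2 (1-2): L=5.3023, (cx,cy)=(0.4934,-0.8698)
member 3 (1-3): L=5.5673, (cx,cy)=(0.9994,0.0345)
member 4 (2-3): L=5.6364, (cx,cy)=(0.5230,0.8523)
solve A·x = −loads:
  F[0-1] = +1780.2432 N (tension)
  F[0-2] = -320.4940 N (compression)
  F[1-2] = -1568.3769 N (compression)
  F[1-3] = +1838.4743 N (tension)
  F[2-3] = -2092.2222 N (compression)
  Rx@0 = -743.0900 N
  Ry@0 = -1427.6046 N
  Ry@2 = +3147.4346 N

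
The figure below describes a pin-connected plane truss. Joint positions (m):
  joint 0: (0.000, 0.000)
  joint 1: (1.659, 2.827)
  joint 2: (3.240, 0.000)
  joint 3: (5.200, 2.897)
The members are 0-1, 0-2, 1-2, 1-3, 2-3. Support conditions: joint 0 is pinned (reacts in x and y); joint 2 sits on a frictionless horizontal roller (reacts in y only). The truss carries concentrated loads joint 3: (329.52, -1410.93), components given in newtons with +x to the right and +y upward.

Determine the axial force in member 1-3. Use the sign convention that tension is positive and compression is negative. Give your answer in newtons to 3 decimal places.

1301.763

N=4 nodes, M=5 members, R=3 reactions → 2N=8, M+R=8
member 0 (0-1): L=3.2778, (cx,cy)=(0.5061,0.8625)
member 1 (0-2): L=3.2400, (cx,cy)=(1.0000,0.0000)
member 2 (1-2): L=3.2391, (cx,cy)=(0.4881,-0.8728)
member 3 (1-3): L=3.5417, (cx,cy)=(0.9998,0.0198)
member 4 (2-3): L=3.4977, (cx,cy)=(0.5604,0.8282)
solve A·x = −loads:
  F[0-1] = +1331.2643 N (tension)
  F[0-2] = -344.2683 N (compression)
  F[1-2] = -1286.0355 N (compression)
  F[1-3] = +1301.7630 N (tension)
  F[2-3] = -1734.5750 N (compression)
  Rx@0 = -329.5200 N
  Ry@0 = -1148.1612 N
  Ry@2 = +2559.0912 N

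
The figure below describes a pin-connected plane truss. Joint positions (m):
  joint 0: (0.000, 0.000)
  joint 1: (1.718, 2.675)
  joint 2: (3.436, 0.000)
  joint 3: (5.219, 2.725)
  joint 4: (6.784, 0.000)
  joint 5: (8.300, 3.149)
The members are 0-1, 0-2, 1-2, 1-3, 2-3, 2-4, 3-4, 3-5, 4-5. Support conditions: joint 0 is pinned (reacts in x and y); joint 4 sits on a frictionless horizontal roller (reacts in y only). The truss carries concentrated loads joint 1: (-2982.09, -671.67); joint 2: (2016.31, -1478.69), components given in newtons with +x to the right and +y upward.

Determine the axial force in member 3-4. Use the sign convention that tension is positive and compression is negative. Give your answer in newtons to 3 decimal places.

N=6 nodes, M=9 members, R=3 reactions → 2N=12, M+R=12
member 0 (0-1): L=3.1792, (cx,cy)=(0.5404,0.8414)
member 1 (0-2): L=3.4360, (cx,cy)=(1.0000,0.0000)
member 2 (1-2): L=3.1792, (cx,cy)=(0.5404,-0.8414)
member 3 (1-3): L=3.5014, (cx,cy)=(0.9999,0.0143)
member 4 (2-3): L=3.2565, (cx,cy)=(0.5475,0.8368)
member 5 (2-4): L=3.3480, (cx,cy)=(1.0000,0.0000)
member 6 (3-4): L=3.1424, (cx,cy)=(0.4980,-0.8672)
member 7 (3-5): L=3.1100, (cx,cy)=(0.9907,0.1363)
member 8 (4-5): L=3.4949, (cx,cy)=(0.4338,0.9010)
solve A·x = −loads:
  F[0-1] = -2860.8968 N (compression)
  F[0-2] = +580.2255 N (tension)
  F[1-2] = +2068.0395 N (tension)
  F[1-3] = +318.5652 N (tension)
  F[2-3] = -312.3674 N (compression)
  F[2-4] = -147.5046 N (compression)
  F[3-4] = +296.1805 N (tension)
  F[3-5] = -0.0000 N (compression)
  F[4-5] = -0.0000 N (compression)
  Rx@0 = +965.7800 N
  Ry@0 = +2407.1971 N
  Ry@4 = -256.8371 N

296.181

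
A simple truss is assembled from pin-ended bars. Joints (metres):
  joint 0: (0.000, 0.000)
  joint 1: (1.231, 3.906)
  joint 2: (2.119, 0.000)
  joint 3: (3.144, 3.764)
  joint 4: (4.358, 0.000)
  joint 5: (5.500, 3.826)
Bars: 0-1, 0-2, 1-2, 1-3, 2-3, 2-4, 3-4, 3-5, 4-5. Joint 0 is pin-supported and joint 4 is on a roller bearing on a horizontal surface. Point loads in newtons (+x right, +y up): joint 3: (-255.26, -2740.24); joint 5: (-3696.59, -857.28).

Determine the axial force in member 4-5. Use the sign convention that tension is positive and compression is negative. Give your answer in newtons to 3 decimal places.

-799.414

N=6 nodes, M=9 members, R=3 reactions → 2N=12, M+R=12
member 0 (0-1): L=4.0954, (cx,cy)=(0.3006,0.9538)
member 1 (0-2): L=2.1190, (cx,cy)=(1.0000,0.0000)
member 2 (1-2): L=4.0057, (cx,cy)=(0.2217,-0.9751)
member 3 (1-3): L=1.9183, (cx,cy)=(0.9973,-0.0740)
member 4 (2-3): L=3.9011, (cx,cy)=(0.2627,0.9649)
member 5 (2-4): L=2.2390, (cx,cy)=(1.0000,0.0000)
member 6 (3-4): L=3.9549, (cx,cy)=(0.3070,-0.9517)
member 7 (3-5): L=2.3568, (cx,cy)=(0.9997,0.0263)
member 8 (4-5): L=3.9928, (cx,cy)=(0.2860,0.9582)
solve A·x = −loads:
  F[0-1] = -4198.6580 N (compression)
  F[0-2] = -2689.8087 N (compression)
  F[1-2] = +4274.8877 N (tension)
  F[1-3] = -2215.8028 N (compression)
  F[2-3] = -4320.3179 N (compression)
  F[2-4] = -606.9689 N (compression)
  F[3-4] = +1232.4946 N (tension)
  F[3-5] = -3469.1464 N (compression)
  F[4-5] = -799.4136 N (compression)
  Rx@0 = +3951.8500 N
  Ry@0 = +4004.4951 N
  Ry@4 = -406.9751 N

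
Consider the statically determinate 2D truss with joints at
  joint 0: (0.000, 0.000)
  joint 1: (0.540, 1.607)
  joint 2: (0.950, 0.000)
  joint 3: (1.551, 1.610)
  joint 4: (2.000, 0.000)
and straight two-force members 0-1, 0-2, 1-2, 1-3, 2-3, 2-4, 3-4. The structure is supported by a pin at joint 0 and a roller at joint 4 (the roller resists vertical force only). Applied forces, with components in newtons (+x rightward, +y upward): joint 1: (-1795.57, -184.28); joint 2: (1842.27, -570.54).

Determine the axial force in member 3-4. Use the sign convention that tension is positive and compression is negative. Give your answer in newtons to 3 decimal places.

1164.793

N=5 nodes, M=7 members, R=3 reactions → 2N=10, M+R=10
member 0 (0-1): L=1.6953, (cx,cy)=(0.3185,0.9479)
member 1 (0-2): L=0.9500, (cx,cy)=(1.0000,0.0000)
member 2 (1-2): L=1.6585, (cx,cy)=(0.2472,-0.9690)
member 3 (1-3): L=1.0110, (cx,cy)=(1.0000,0.0030)
member 4 (2-3): L=1.7185, (cx,cy)=(0.3497,0.9369)
member 5 (2-4): L=1.0500, (cx,cy)=(1.0000,0.0000)
member 6 (3-4): L=1.6714, (cx,cy)=(0.2686,-0.9632)
solve A·x = −loads:
  F[0-1] = -1979.9254 N (compression)
  F[0-2] = +677.3603 N (tension)
  F[1-2] = +1748.9791 N (tension)
  F[1-3] = +732.5397 N (tension)
  F[2-3] = -1199.9221 N (compression)
  F[2-4] = -312.8996 N (compression)
  F[3-4] = +1164.7925 N (tension)
  Rx@0 = -46.7000 N
  Ry@0 = +1876.7984 N
  Ry@4 = -1121.9784 N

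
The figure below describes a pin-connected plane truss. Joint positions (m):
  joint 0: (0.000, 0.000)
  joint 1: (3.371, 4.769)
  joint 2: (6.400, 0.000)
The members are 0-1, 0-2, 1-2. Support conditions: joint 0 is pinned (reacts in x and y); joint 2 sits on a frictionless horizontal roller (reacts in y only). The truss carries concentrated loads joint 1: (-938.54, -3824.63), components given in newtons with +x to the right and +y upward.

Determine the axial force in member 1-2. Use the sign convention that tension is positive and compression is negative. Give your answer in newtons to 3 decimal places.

N=3 nodes, M=3 members, R=3 reactions → 2N=6, M+R=6
member 0 (0-1): L=5.8401, (cx,cy)=(0.5772,0.8166)
member 1 (0-2): L=6.4000, (cx,cy)=(1.0000,0.0000)
member 2 (1-2): L=5.6496, (cx,cy)=(0.5361,-0.8441)
solve A·x = −loads:
  F[0-1] = -3073.1162 N (compression)
  F[0-2] = +835.3062 N (tension)
  F[1-2] = -1557.9935 N (compression)
  Rx@0 = +938.5400 N
  Ry@0 = +2509.4846 N
  Ry@2 = +1315.1454 N

-1557.994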